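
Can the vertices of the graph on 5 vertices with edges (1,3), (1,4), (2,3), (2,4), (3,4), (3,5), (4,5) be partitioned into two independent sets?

Step 1: Attempt 2-coloring using BFS:
  Start at vertex 1, assign color 0
  Color vertex 3 with color 1 (neighbor of 1)
  Color vertex 4 with color 1 (neighbor of 1)
  Color vertex 2 with color 0 (neighbor of 3)

Step 2: Conflict found! Vertices 3 and 4 are adjacent but have the same color.
This means the graph contains an odd cycle.

The graph is NOT bipartite.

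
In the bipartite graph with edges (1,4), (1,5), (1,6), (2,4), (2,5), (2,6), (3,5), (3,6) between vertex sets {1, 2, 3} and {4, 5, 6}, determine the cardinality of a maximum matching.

Step 1: List the neighbors of each left vertex:
  1: 4, 5, 6
  2: 4, 5, 6
  3: 5, 6

Step 2: Greedily match left vertices, then look for augmenting paths:
  Match 1 -- 4
  Match 2 -- 5
  Match 3 -- 6
  No augmenting path remains.

Step 3: Verify this is maximum:
  Matching size 3 = min(|L|, |R|) = min(3, 3), which is an upper bound, so this matching is maximum.

Maximum matching: {(1,4), (2,5), (3,6)}
Size: 3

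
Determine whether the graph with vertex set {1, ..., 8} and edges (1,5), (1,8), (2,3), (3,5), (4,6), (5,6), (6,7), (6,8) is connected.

Step 1: Build adjacency list from edges:
  1: 5, 8
  2: 3
  3: 2, 5
  4: 6
  5: 1, 3, 6
  6: 4, 5, 7, 8
  7: 6
  8: 1, 6

Step 2: Run BFS/DFS from vertex 1:
  Visited: {1, 5, 8, 3, 6, 2, 4, 7}
  Reached 8 of 8 vertices

Step 3: All 8 vertices reached from vertex 1, so the graph is connected.
Answer: Yes, the graph is connected.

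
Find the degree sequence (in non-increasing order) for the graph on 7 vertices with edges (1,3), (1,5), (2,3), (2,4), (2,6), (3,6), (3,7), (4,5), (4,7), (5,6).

Step 1: Count edges incident to each vertex:
  deg(1) = 2 (neighbors: 3, 5)
  deg(2) = 3 (neighbors: 3, 4, 6)
  deg(3) = 4 (neighbors: 1, 2, 6, 7)
  deg(4) = 3 (neighbors: 2, 5, 7)
  deg(5) = 3 (neighbors: 1, 4, 6)
  deg(6) = 3 (neighbors: 2, 3, 5)
  deg(7) = 2 (neighbors: 3, 4)

Step 2: Sort degrees in non-increasing order:
  Degrees: [2, 3, 4, 3, 3, 3, 2] -> sorted: [4, 3, 3, 3, 3, 2, 2]

Degree sequence: [4, 3, 3, 3, 3, 2, 2]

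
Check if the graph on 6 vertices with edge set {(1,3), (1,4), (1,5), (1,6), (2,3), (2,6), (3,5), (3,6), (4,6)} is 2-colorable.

Step 1: Attempt 2-coloring using BFS:
  Start at vertex 1, assign color 0
  Color vertex 3 with color 1 (neighbor of 1)
  Color vertex 4 with color 1 (neighbor of 1)
  Color vertex 5 with color 1 (neighbor of 1)
  Color vertex 6 with color 1 (neighbor of 1)
  Color vertex 2 with color 0 (neighbor of 3)

Step 2: Conflict found! Vertices 3 and 5 are adjacent but have the same color.
This means the graph contains an odd cycle.

The graph is NOT bipartite.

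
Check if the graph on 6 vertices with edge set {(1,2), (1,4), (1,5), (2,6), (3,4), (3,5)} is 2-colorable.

Step 1: Attempt 2-coloring using BFS:
  Start at vertex 1, assign color 0
  Color vertex 2 with color 1 (neighbor of 1)
  Color vertex 4 with color 1 (neighbor of 1)
  Color vertex 5 with color 1 (neighbor of 1)
  Color vertex 6 with color 0 (neighbor of 2)
  Color vertex 3 with color 0 (neighbor of 4)

Step 2: 2-coloring succeeded. No conflicts found.
  Set A (color 0): {1, 3, 6}
  Set B (color 1): {2, 4, 5}

The graph is bipartite with partition {1, 3, 6}, {2, 4, 5}.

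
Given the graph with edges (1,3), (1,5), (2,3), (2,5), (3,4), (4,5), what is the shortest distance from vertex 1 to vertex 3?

Step 1: Build adjacency list:
  1: 3, 5
  2: 3, 5
  3: 1, 2, 4
  4: 3, 5
  5: 1, 2, 4

Step 2: BFS from vertex 1 to find shortest path to 3:
  vertex 3 reached at distance 1

Step 3: Shortest path: 1 -> 3
Path length: 1 edge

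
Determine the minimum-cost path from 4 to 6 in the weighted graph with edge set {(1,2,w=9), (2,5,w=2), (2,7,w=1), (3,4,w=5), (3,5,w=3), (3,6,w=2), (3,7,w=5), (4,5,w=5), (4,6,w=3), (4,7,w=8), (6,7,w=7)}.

Step 1: Build adjacency list with weights:
  1: 2(w=9)
  2: 1(w=9), 5(w=2), 7(w=1)
  3: 4(w=5), 5(w=3), 6(w=2), 7(w=5)
  4: 3(w=5), 5(w=5), 6(w=3), 7(w=8)
  5: 2(w=2), 3(w=3), 4(w=5)
  6: 3(w=2), 4(w=3), 7(w=7)
  7: 2(w=1), 3(w=5), 4(w=8), 6(w=7)

Step 2: Apply Dijkstra's algorithm from vertex 4:
  Visit vertex 4 (distance=0)
    Update dist[3] = 5
    Update dist[5] = 5
    Update dist[6] = 3
    Update dist[7] = 8
  Visit vertex 6 (distance=3)

Step 3: Shortest path: 4 -> 6
Total weight: 3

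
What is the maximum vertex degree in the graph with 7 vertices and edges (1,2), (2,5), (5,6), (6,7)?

Step 1: Count edges incident to each vertex:
  deg(1) = 1 (neighbors: 2)
  deg(2) = 2 (neighbors: 1, 5)
  deg(3) = 0 (neighbors: none)
  deg(4) = 0 (neighbors: none)
  deg(5) = 2 (neighbors: 2, 6)
  deg(6) = 2 (neighbors: 5, 7)
  deg(7) = 1 (neighbors: 6)

Step 2: Find maximum:
  max(1, 2, 0, 0, 2, 2, 1) = 2 (vertex 2)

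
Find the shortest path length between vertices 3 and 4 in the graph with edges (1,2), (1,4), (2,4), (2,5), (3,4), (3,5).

Step 1: Build adjacency list:
  1: 2, 4
  2: 1, 4, 5
  3: 4, 5
  4: 1, 2, 3
  5: 2, 3

Step 2: BFS from vertex 3 to find shortest path to 4:
  vertex 4 reached at distance 1

Step 3: Shortest path: 3 -> 4
Path length: 1 edge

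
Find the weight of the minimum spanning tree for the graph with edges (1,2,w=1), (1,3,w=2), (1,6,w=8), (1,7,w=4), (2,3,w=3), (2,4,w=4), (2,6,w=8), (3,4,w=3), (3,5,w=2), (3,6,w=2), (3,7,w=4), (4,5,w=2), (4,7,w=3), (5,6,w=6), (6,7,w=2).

Apply Kruskal's algorithm (sort edges by weight, add if no cycle):

Sorted edges by weight:
  (1,2) w=1
  (1,3) w=2
  (3,5) w=2
  (3,6) w=2
  (4,5) w=2
  (6,7) w=2
  (2,3) w=3
  (3,4) w=3
  (4,7) w=3
  (1,7) w=4
  (2,4) w=4
  (3,7) w=4
  (5,6) w=6
  (1,6) w=8
  (2,6) w=8

Add edge (1,2) w=1 -- no cycle. Running total: 1
Add edge (1,3) w=2 -- no cycle. Running total: 3
Add edge (3,5) w=2 -- no cycle. Running total: 5
Add edge (3,6) w=2 -- no cycle. Running total: 7
Add edge (4,5) w=2 -- no cycle. Running total: 9
Add edge (6,7) w=2 -- no cycle. Running total: 11

MST edges: (1,2,w=1), (1,3,w=2), (3,5,w=2), (3,6,w=2), (4,5,w=2), (6,7,w=2)
Total MST weight: 1 + 2 + 2 + 2 + 2 + 2 = 11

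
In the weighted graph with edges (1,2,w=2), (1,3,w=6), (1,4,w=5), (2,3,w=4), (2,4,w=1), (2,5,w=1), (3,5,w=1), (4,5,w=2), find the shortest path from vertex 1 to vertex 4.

Step 1: Build adjacency list with weights:
  1: 2(w=2), 3(w=6), 4(w=5)
  2: 1(w=2), 3(w=4), 4(w=1), 5(w=1)
  3: 1(w=6), 2(w=4), 5(w=1)
  4: 1(w=5), 2(w=1), 5(w=2)
  5: 2(w=1), 3(w=1), 4(w=2)

Step 2: Apply Dijkstra's algorithm from vertex 1:
  Visit vertex 1 (distance=0)
    Update dist[2] = 2
    Update dist[3] = 6
    Update dist[4] = 5
  Visit vertex 2 (distance=2)
    Update dist[4] = 3
    Update dist[5] = 3
  Visit vertex 4 (distance=3)

Step 3: Shortest path: 1 -> 2 -> 4
Total weight: 2 + 1 = 3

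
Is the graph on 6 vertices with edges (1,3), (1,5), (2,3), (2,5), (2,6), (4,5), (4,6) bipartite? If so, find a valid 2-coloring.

Step 1: Attempt 2-coloring using BFS:
  Start at vertex 1, assign color 0
  Color vertex 3 with color 1 (neighbor of 1)
  Color vertex 5 with color 1 (neighbor of 1)
  Color vertex 2 with color 0 (neighbor of 3)
  Color vertex 4 with color 0 (neighbor of 5)
  Color vertex 6 with color 1 (neighbor of 2)

Step 2: 2-coloring succeeded. No conflicts found.
  Set A (color 0): {1, 2, 4}
  Set B (color 1): {3, 5, 6}

The graph is bipartite with partition {1, 2, 4}, {3, 5, 6}.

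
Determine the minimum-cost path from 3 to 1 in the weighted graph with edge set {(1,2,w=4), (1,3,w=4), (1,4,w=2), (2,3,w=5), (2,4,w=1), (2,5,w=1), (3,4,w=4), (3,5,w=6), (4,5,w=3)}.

Step 1: Build adjacency list with weights:
  1: 2(w=4), 3(w=4), 4(w=2)
  2: 1(w=4), 3(w=5), 4(w=1), 5(w=1)
  3: 1(w=4), 2(w=5), 4(w=4), 5(w=6)
  4: 1(w=2), 2(w=1), 3(w=4), 5(w=3)
  5: 2(w=1), 3(w=6), 4(w=3)

Step 2: Apply Dijkstra's algorithm from vertex 3:
  Visit vertex 3 (distance=0)
    Update dist[1] = 4
    Update dist[2] = 5
    Update dist[4] = 4
    Update dist[5] = 6
  Visit vertex 1 (distance=4)

Step 3: Shortest path: 3 -> 1
Total weight: 4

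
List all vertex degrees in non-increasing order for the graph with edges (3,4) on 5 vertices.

Step 1: Count edges incident to each vertex:
  deg(1) = 0 (neighbors: none)
  deg(2) = 0 (neighbors: none)
  deg(3) = 1 (neighbors: 4)
  deg(4) = 1 (neighbors: 3)
  deg(5) = 0 (neighbors: none)

Step 2: Sort degrees in non-increasing order:
  Degrees: [0, 0, 1, 1, 0] -> sorted: [1, 1, 0, 0, 0]

Degree sequence: [1, 1, 0, 0, 0]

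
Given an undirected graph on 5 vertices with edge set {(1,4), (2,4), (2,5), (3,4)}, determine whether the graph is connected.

Step 1: Build adjacency list from edges:
  1: 4
  2: 4, 5
  3: 4
  4: 1, 2, 3
  5: 2

Step 2: Run BFS/DFS from vertex 1:
  Visited: {1, 4, 2, 3, 5}
  Reached 5 of 5 vertices

Step 3: All 5 vertices reached from vertex 1, so the graph is connected.
Answer: Yes, the graph is connected.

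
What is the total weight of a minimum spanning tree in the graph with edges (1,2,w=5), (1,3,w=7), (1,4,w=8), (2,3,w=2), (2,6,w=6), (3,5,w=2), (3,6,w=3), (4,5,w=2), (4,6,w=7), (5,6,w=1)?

Apply Kruskal's algorithm (sort edges by weight, add if no cycle):

Sorted edges by weight:
  (5,6) w=1
  (2,3) w=2
  (3,5) w=2
  (4,5) w=2
  (3,6) w=3
  (1,2) w=5
  (2,6) w=6
  (1,3) w=7
  (4,6) w=7
  (1,4) w=8

Add edge (5,6) w=1 -- no cycle. Running total: 1
Add edge (2,3) w=2 -- no cycle. Running total: 3
Add edge (3,5) w=2 -- no cycle. Running total: 5
Add edge (4,5) w=2 -- no cycle. Running total: 7
Skip edge (3,6) w=3 -- would create cycle
Add edge (1,2) w=5 -- no cycle. Running total: 12

MST edges: (5,6,w=1), (2,3,w=2), (3,5,w=2), (4,5,w=2), (1,2,w=5)
Total MST weight: 1 + 2 + 2 + 2 + 5 = 12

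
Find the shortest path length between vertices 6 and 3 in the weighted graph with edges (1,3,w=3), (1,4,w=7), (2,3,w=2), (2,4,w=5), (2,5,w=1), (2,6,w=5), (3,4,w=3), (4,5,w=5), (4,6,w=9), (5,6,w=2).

Step 1: Build adjacency list with weights:
  1: 3(w=3), 4(w=7)
  2: 3(w=2), 4(w=5), 5(w=1), 6(w=5)
  3: 1(w=3), 2(w=2), 4(w=3)
  4: 1(w=7), 2(w=5), 3(w=3), 5(w=5), 6(w=9)
  5: 2(w=1), 4(w=5), 6(w=2)
  6: 2(w=5), 4(w=9), 5(w=2)

Step 2: Apply Dijkstra's algorithm from vertex 6:
  Visit vertex 6 (distance=0)
    Update dist[2] = 5
    Update dist[4] = 9
    Update dist[5] = 2
  Visit vertex 5 (distance=2)
    Update dist[2] = 3
    Update dist[4] = 7
  Visit vertex 2 (distance=3)
    Update dist[3] = 5
  Visit vertex 3 (distance=5)
    Update dist[1] = 8

Step 3: Shortest path: 6 -> 5 -> 2 -> 3
Total weight: 2 + 1 + 2 = 5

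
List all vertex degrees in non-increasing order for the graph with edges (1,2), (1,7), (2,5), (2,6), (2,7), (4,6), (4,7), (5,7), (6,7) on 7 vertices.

Step 1: Count edges incident to each vertex:
  deg(1) = 2 (neighbors: 2, 7)
  deg(2) = 4 (neighbors: 1, 5, 6, 7)
  deg(3) = 0 (neighbors: none)
  deg(4) = 2 (neighbors: 6, 7)
  deg(5) = 2 (neighbors: 2, 7)
  deg(6) = 3 (neighbors: 2, 4, 7)
  deg(7) = 5 (neighbors: 1, 2, 4, 5, 6)

Step 2: Sort degrees in non-increasing order:
  Degrees: [2, 4, 0, 2, 2, 3, 5] -> sorted: [5, 4, 3, 2, 2, 2, 0]

Degree sequence: [5, 4, 3, 2, 2, 2, 0]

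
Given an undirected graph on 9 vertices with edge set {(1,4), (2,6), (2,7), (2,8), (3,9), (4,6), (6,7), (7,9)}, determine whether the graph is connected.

Step 1: Build adjacency list from edges:
  1: 4
  2: 6, 7, 8
  3: 9
  4: 1, 6
  5: (none)
  6: 2, 4, 7
  7: 2, 6, 9
  8: 2
  9: 3, 7

Step 2: Run BFS/DFS from vertex 1:
  Visited: {1, 4, 6, 2, 7, 8, 9, 3}
  Reached 8 of 9 vertices

Step 3: Only 8 of 9 vertices reached. Graph is disconnected.
Connected components: {1, 2, 3, 4, 6, 7, 8, 9}, {5}
Answer: No, the graph is not connected (2 components).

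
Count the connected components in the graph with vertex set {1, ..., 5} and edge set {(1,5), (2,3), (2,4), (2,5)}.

Step 1: Build adjacency list from edges:
  1: 5
  2: 3, 4, 5
  3: 2
  4: 2
  5: 1, 2

Step 2: Run BFS/DFS from vertex 1:
  Visited: {1, 5, 2, 3, 4}
  Reached 5 of 5 vertices

Step 3: All 5 vertices reached from vertex 1, so the graph is connected.
Number of connected components: 1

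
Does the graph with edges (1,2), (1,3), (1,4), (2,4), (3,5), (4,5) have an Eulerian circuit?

Step 1: Find the degree of each vertex:
  deg(1) = 3
  deg(2) = 2
  deg(3) = 2
  deg(4) = 3
  deg(5) = 2

Step 2: Count vertices with odd degree:
  Odd-degree vertices: 1, 4 (2 total)

Step 3: Apply Euler's theorem:
  - Eulerian circuit exists iff graph is connected and all vertices have even degree
  - Eulerian path exists iff graph is connected and has 0 or 2 odd-degree vertices

Graph is connected with exactly 2 odd-degree vertices (1, 4).
Eulerian path exists (starting and ending at the odd-degree vertices), but no Eulerian circuit.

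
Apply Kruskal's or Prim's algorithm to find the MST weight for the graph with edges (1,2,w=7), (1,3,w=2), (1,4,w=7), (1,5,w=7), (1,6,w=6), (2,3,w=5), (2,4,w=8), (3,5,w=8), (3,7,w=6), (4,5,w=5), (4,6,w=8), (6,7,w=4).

Apply Kruskal's algorithm (sort edges by weight, add if no cycle):

Sorted edges by weight:
  (1,3) w=2
  (6,7) w=4
  (2,3) w=5
  (4,5) w=5
  (1,6) w=6
  (3,7) w=6
  (1,2) w=7
  (1,4) w=7
  (1,5) w=7
  (2,4) w=8
  (3,5) w=8
  (4,6) w=8

Add edge (1,3) w=2 -- no cycle. Running total: 2
Add edge (6,7) w=4 -- no cycle. Running total: 6
Add edge (2,3) w=5 -- no cycle. Running total: 11
Add edge (4,5) w=5 -- no cycle. Running total: 16
Add edge (1,6) w=6 -- no cycle. Running total: 22
Skip edge (3,7) w=6 -- would create cycle
Skip edge (1,2) w=7 -- would create cycle
Add edge (1,4) w=7 -- no cycle. Running total: 29

MST edges: (1,3,w=2), (6,7,w=4), (2,3,w=5), (4,5,w=5), (1,6,w=6), (1,4,w=7)
Total MST weight: 2 + 4 + 5 + 5 + 6 + 7 = 29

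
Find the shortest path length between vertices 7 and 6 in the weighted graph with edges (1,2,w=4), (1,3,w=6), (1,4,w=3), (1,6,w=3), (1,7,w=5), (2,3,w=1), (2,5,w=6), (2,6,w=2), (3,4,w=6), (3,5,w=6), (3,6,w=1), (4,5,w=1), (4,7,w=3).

Step 1: Build adjacency list with weights:
  1: 2(w=4), 3(w=6), 4(w=3), 6(w=3), 7(w=5)
  2: 1(w=4), 3(w=1), 5(w=6), 6(w=2)
  3: 1(w=6), 2(w=1), 4(w=6), 5(w=6), 6(w=1)
  4: 1(w=3), 3(w=6), 5(w=1), 7(w=3)
  5: 2(w=6), 3(w=6), 4(w=1)
  6: 1(w=3), 2(w=2), 3(w=1)
  7: 1(w=5), 4(w=3)

Step 2: Apply Dijkstra's algorithm from vertex 7:
  Visit vertex 7 (distance=0)
    Update dist[1] = 5
    Update dist[4] = 3
  Visit vertex 4 (distance=3)
    Update dist[3] = 9
    Update dist[5] = 4
  Visit vertex 5 (distance=4)
    Update dist[2] = 10
  Visit vertex 1 (distance=5)
    Update dist[2] = 9
    Update dist[6] = 8
  Visit vertex 6 (distance=8)

Step 3: Shortest path: 7 -> 1 -> 6
Total weight: 5 + 3 = 8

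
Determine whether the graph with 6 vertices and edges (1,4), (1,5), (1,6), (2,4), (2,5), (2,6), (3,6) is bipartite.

Step 1: Attempt 2-coloring using BFS:
  Start at vertex 1, assign color 0
  Color vertex 4 with color 1 (neighbor of 1)
  Color vertex 5 with color 1 (neighbor of 1)
  Color vertex 6 with color 1 (neighbor of 1)
  Color vertex 2 with color 0 (neighbor of 4)
  Color vertex 3 with color 0 (neighbor of 6)

Step 2: 2-coloring succeeded. No conflicts found.
  Set A (color 0): {1, 2, 3}
  Set B (color 1): {4, 5, 6}

The graph is bipartite with partition {1, 2, 3}, {4, 5, 6}.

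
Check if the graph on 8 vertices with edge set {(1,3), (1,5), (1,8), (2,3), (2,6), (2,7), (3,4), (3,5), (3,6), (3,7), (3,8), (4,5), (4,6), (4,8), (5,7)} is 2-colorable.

Step 1: Attempt 2-coloring using BFS:
  Start at vertex 1, assign color 0
  Color vertex 3 with color 1 (neighbor of 1)
  Color vertex 5 with color 1 (neighbor of 1)
  Color vertex 8 with color 1 (neighbor of 1)
  Color vertex 2 with color 0 (neighbor of 3)
  Color vertex 4 with color 0 (neighbor of 3)

Step 2: Conflict found! Vertices 3 and 5 are adjacent but have the same color.
This means the graph contains an odd cycle.

The graph is NOT bipartite.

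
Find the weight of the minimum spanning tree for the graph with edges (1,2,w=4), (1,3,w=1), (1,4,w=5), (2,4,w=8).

Apply Kruskal's algorithm (sort edges by weight, add if no cycle):

Sorted edges by weight:
  (1,3) w=1
  (1,2) w=4
  (1,4) w=5
  (2,4) w=8

Add edge (1,3) w=1 -- no cycle. Running total: 1
Add edge (1,2) w=4 -- no cycle. Running total: 5
Add edge (1,4) w=5 -- no cycle. Running total: 10

MST edges: (1,3,w=1), (1,2,w=4), (1,4,w=5)
Total MST weight: 1 + 4 + 5 = 10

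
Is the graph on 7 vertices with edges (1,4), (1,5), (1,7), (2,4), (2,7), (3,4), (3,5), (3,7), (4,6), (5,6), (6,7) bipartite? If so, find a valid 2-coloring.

Step 1: Attempt 2-coloring using BFS:
  Start at vertex 1, assign color 0
  Color vertex 4 with color 1 (neighbor of 1)
  Color vertex 5 with color 1 (neighbor of 1)
  Color vertex 7 with color 1 (neighbor of 1)
  Color vertex 2 with color 0 (neighbor of 4)
  Color vertex 3 with color 0 (neighbor of 4)
  Color vertex 6 with color 0 (neighbor of 4)

Step 2: 2-coloring succeeded. No conflicts found.
  Set A (color 0): {1, 2, 3, 6}
  Set B (color 1): {4, 5, 7}

The graph is bipartite with partition {1, 2, 3, 6}, {4, 5, 7}.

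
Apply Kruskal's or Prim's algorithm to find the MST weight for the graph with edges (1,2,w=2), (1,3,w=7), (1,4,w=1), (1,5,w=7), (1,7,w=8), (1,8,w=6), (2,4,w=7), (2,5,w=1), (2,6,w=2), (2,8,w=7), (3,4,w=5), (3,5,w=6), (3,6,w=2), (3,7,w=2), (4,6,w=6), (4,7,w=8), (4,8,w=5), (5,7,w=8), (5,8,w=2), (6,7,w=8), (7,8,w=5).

Apply Kruskal's algorithm (sort edges by weight, add if no cycle):

Sorted edges by weight:
  (1,4) w=1
  (2,5) w=1
  (1,2) w=2
  (2,6) w=2
  (3,6) w=2
  (3,7) w=2
  (5,8) w=2
  (3,4) w=5
  (4,8) w=5
  (7,8) w=5
  (1,8) w=6
  (3,5) w=6
  (4,6) w=6
  (1,3) w=7
  (1,5) w=7
  (2,4) w=7
  (2,8) w=7
  (1,7) w=8
  (4,7) w=8
  (5,7) w=8
  (6,7) w=8

Add edge (1,4) w=1 -- no cycle. Running total: 1
Add edge (2,5) w=1 -- no cycle. Running total: 2
Add edge (1,2) w=2 -- no cycle. Running total: 4
Add edge (2,6) w=2 -- no cycle. Running total: 6
Add edge (3,6) w=2 -- no cycle. Running total: 8
Add edge (3,7) w=2 -- no cycle. Running total: 10
Add edge (5,8) w=2 -- no cycle. Running total: 12

MST edges: (1,4,w=1), (2,5,w=1), (1,2,w=2), (2,6,w=2), (3,6,w=2), (3,7,w=2), (5,8,w=2)
Total MST weight: 1 + 1 + 2 + 2 + 2 + 2 + 2 = 12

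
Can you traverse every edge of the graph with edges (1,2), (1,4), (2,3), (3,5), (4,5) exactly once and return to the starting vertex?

Step 1: Find the degree of each vertex:
  deg(1) = 2
  deg(2) = 2
  deg(3) = 2
  deg(4) = 2
  deg(5) = 2

Step 2: Count vertices with odd degree:
  All vertices have even degree (0 odd-degree vertices)

Step 3: Apply Euler's theorem:
  - Eulerian circuit exists iff graph is connected and all vertices have even degree
  - Eulerian path exists iff graph is connected and has 0 or 2 odd-degree vertices

Graph is connected with 0 odd-degree vertices.
Both Eulerian circuit and Eulerian path exist.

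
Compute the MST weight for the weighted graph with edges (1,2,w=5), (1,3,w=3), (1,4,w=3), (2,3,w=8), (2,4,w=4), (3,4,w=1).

Apply Kruskal's algorithm (sort edges by weight, add if no cycle):

Sorted edges by weight:
  (3,4) w=1
  (1,4) w=3
  (1,3) w=3
  (2,4) w=4
  (1,2) w=5
  (2,3) w=8

Add edge (3,4) w=1 -- no cycle. Running total: 1
Add edge (1,4) w=3 -- no cycle. Running total: 4
Skip edge (1,3) w=3 -- would create cycle
Add edge (2,4) w=4 -- no cycle. Running total: 8

MST edges: (3,4,w=1), (1,4,w=3), (2,4,w=4)
Total MST weight: 1 + 3 + 4 = 8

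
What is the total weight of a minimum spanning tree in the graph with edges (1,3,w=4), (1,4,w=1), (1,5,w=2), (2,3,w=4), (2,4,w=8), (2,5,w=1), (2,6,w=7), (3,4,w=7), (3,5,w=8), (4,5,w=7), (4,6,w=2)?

Apply Kruskal's algorithm (sort edges by weight, add if no cycle):

Sorted edges by weight:
  (1,4) w=1
  (2,5) w=1
  (1,5) w=2
  (4,6) w=2
  (1,3) w=4
  (2,3) w=4
  (2,6) w=7
  (3,4) w=7
  (4,5) w=7
  (2,4) w=8
  (3,5) w=8

Add edge (1,4) w=1 -- no cycle. Running total: 1
Add edge (2,5) w=1 -- no cycle. Running total: 2
Add edge (1,5) w=2 -- no cycle. Running total: 4
Add edge (4,6) w=2 -- no cycle. Running total: 6
Add edge (1,3) w=4 -- no cycle. Running total: 10

MST edges: (1,4,w=1), (2,5,w=1), (1,5,w=2), (4,6,w=2), (1,3,w=4)
Total MST weight: 1 + 1 + 2 + 2 + 4 = 10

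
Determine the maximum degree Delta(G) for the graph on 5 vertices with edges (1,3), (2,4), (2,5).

Step 1: Count edges incident to each vertex:
  deg(1) = 1 (neighbors: 3)
  deg(2) = 2 (neighbors: 4, 5)
  deg(3) = 1 (neighbors: 1)
  deg(4) = 1 (neighbors: 2)
  deg(5) = 1 (neighbors: 2)

Step 2: Find maximum:
  max(1, 2, 1, 1, 1) = 2 (vertex 2)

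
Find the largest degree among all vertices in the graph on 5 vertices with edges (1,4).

Step 1: Count edges incident to each vertex:
  deg(1) = 1 (neighbors: 4)
  deg(2) = 0 (neighbors: none)
  deg(3) = 0 (neighbors: none)
  deg(4) = 1 (neighbors: 1)
  deg(5) = 0 (neighbors: none)

Step 2: Find maximum:
  max(1, 0, 0, 1, 0) = 1 (vertex 1)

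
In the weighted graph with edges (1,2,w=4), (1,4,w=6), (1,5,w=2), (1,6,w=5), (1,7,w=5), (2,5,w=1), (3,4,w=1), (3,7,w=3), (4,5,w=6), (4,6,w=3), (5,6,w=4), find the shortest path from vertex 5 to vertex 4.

Step 1: Build adjacency list with weights:
  1: 2(w=4), 4(w=6), 5(w=2), 6(w=5), 7(w=5)
  2: 1(w=4), 5(w=1)
  3: 4(w=1), 7(w=3)
  4: 1(w=6), 3(w=1), 5(w=6), 6(w=3)
  5: 1(w=2), 2(w=1), 4(w=6), 6(w=4)
  6: 1(w=5), 4(w=3), 5(w=4)
  7: 1(w=5), 3(w=3)

Step 2: Apply Dijkstra's algorithm from vertex 5:
  Visit vertex 5 (distance=0)
    Update dist[1] = 2
    Update dist[2] = 1
    Update dist[4] = 6
    Update dist[6] = 4
  Visit vertex 2 (distance=1)
  Visit vertex 1 (distance=2)
    Update dist[7] = 7
  Visit vertex 6 (distance=4)
  Visit vertex 4 (distance=6)
    Update dist[3] = 7

Step 3: Shortest path: 5 -> 4
Total weight: 6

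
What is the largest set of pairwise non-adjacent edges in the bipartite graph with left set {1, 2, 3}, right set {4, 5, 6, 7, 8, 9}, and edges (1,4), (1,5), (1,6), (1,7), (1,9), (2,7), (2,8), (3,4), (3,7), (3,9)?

Step 1: List the neighbors of each left vertex:
  1: 4, 5, 6, 7, 9
  2: 7, 8
  3: 4, 7, 9

Step 2: Greedily match left vertices, then look for augmenting paths:
  Match 1 -- 4
  Match 2 -- 7
  Match 3 -- 9
  No augmenting path remains.

Step 3: Verify this is maximum:
  Matching size 3 = min(|L|, |R|) = min(3, 6), which is an upper bound, so this matching is maximum.

Maximum matching: {(1,4), (2,7), (3,9)}
Size: 3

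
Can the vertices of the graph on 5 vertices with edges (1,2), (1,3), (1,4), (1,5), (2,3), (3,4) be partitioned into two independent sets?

Step 1: Attempt 2-coloring using BFS:
  Start at vertex 1, assign color 0
  Color vertex 2 with color 1 (neighbor of 1)
  Color vertex 3 with color 1 (neighbor of 1)
  Color vertex 4 with color 1 (neighbor of 1)
  Color vertex 5 with color 1 (neighbor of 1)

Step 2: Conflict found! Vertices 2 and 3 are adjacent but have the same color.
This means the graph contains an odd cycle.

The graph is NOT bipartite.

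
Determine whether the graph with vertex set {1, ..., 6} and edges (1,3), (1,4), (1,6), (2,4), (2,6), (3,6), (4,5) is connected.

Step 1: Build adjacency list from edges:
  1: 3, 4, 6
  2: 4, 6
  3: 1, 6
  4: 1, 2, 5
  5: 4
  6: 1, 2, 3

Step 2: Run BFS/DFS from vertex 1:
  Visited: {1, 3, 4, 6, 2, 5}
  Reached 6 of 6 vertices

Step 3: All 6 vertices reached from vertex 1, so the graph is connected.
Answer: Yes, the graph is connected.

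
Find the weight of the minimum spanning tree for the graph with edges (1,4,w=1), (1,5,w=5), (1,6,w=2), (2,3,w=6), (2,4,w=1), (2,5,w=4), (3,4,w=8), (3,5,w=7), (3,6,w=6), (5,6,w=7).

Apply Kruskal's algorithm (sort edges by weight, add if no cycle):

Sorted edges by weight:
  (1,4) w=1
  (2,4) w=1
  (1,6) w=2
  (2,5) w=4
  (1,5) w=5
  (2,3) w=6
  (3,6) w=6
  (3,5) w=7
  (5,6) w=7
  (3,4) w=8

Add edge (1,4) w=1 -- no cycle. Running total: 1
Add edge (2,4) w=1 -- no cycle. Running total: 2
Add edge (1,6) w=2 -- no cycle. Running total: 4
Add edge (2,5) w=4 -- no cycle. Running total: 8
Skip edge (1,5) w=5 -- would create cycle
Add edge (2,3) w=6 -- no cycle. Running total: 14

MST edges: (1,4,w=1), (2,4,w=1), (1,6,w=2), (2,5,w=4), (2,3,w=6)
Total MST weight: 1 + 1 + 2 + 4 + 6 = 14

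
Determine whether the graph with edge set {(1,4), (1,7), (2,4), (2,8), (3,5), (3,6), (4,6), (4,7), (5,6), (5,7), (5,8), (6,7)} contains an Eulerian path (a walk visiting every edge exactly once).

Step 1: Find the degree of each vertex:
  deg(1) = 2
  deg(2) = 2
  deg(3) = 2
  deg(4) = 4
  deg(5) = 4
  deg(6) = 4
  deg(7) = 4
  deg(8) = 2

Step 2: Count vertices with odd degree:
  All vertices have even degree (0 odd-degree vertices)

Step 3: Apply Euler's theorem:
  - Eulerian circuit exists iff graph is connected and all vertices have even degree
  - Eulerian path exists iff graph is connected and has 0 or 2 odd-degree vertices

Graph is connected with 0 odd-degree vertices.
Both Eulerian circuit and Eulerian path exist.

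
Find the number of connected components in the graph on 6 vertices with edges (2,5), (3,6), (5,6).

Step 1: Build adjacency list from edges:
  1: (none)
  2: 5
  3: 6
  4: (none)
  5: 2, 6
  6: 3, 5

Step 2: Run BFS/DFS from vertex 1:
  Visited: {1}
  Reached 1 of 6 vertices

Step 3: Only 1 of 6 vertices reached. Graph is disconnected.
Connected components: {1}, {2, 3, 5, 6}, {4}
Number of connected components: 3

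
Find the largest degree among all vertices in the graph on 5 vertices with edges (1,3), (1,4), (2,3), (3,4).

Step 1: Count edges incident to each vertex:
  deg(1) = 2 (neighbors: 3, 4)
  deg(2) = 1 (neighbors: 3)
  deg(3) = 3 (neighbors: 1, 2, 4)
  deg(4) = 2 (neighbors: 1, 3)
  deg(5) = 0 (neighbors: none)

Step 2: Find maximum:
  max(2, 1, 3, 2, 0) = 3 (vertex 3)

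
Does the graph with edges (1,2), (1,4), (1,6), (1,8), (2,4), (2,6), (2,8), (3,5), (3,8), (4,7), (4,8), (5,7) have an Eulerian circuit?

Step 1: Find the degree of each vertex:
  deg(1) = 4
  deg(2) = 4
  deg(3) = 2
  deg(4) = 4
  deg(5) = 2
  deg(6) = 2
  deg(7) = 2
  deg(8) = 4

Step 2: Count vertices with odd degree:
  All vertices have even degree (0 odd-degree vertices)

Step 3: Apply Euler's theorem:
  - Eulerian circuit exists iff graph is connected and all vertices have even degree
  - Eulerian path exists iff graph is connected and has 0 or 2 odd-degree vertices

Graph is connected with 0 odd-degree vertices.
Both Eulerian circuit and Eulerian path exist.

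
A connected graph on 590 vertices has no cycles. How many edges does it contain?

A tree on n vertices always has exactly n - 1 edges.
For n = 590: edges = 590 - 1 = 589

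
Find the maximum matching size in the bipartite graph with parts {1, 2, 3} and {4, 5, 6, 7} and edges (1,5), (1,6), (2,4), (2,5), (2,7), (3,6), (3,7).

Step 1: List the neighbors of each left vertex:
  1: 5, 6
  2: 4, 5, 7
  3: 6, 7

Step 2: Greedily match left vertices, then look for augmenting paths:
  Match 1 -- 5
  Match 2 -- 4
  Match 3 -- 6
  No augmenting path remains.

Step 3: Verify this is maximum:
  Matching size 3 = min(|L|, |R|) = min(3, 4), which is an upper bound, so this matching is maximum.

Maximum matching: {(1,5), (2,4), (3,6)}
Size: 3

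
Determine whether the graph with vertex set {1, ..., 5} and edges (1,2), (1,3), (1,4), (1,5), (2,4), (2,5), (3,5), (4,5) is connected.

Step 1: Build adjacency list from edges:
  1: 2, 3, 4, 5
  2: 1, 4, 5
  3: 1, 5
  4: 1, 2, 5
  5: 1, 2, 3, 4

Step 2: Run BFS/DFS from vertex 1:
  Visited: {1, 2, 3, 4, 5}
  Reached 5 of 5 vertices

Step 3: All 5 vertices reached from vertex 1, so the graph is connected.
Answer: Yes, the graph is connected.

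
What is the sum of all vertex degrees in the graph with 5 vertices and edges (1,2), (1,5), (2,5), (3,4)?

Step 1: Count edges incident to each vertex:
  deg(1) = 2 (neighbors: 2, 5)
  deg(2) = 2 (neighbors: 1, 5)
  deg(3) = 1 (neighbors: 4)
  deg(4) = 1 (neighbors: 3)
  deg(5) = 2 (neighbors: 1, 2)

Step 2: Sum all degrees:
  2 + 2 + 1 + 1 + 2 = 8

Verification: sum of degrees = 2 * |E| = 2 * 4 = 8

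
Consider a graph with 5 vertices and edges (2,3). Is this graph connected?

Step 1: Build adjacency list from edges:
  1: (none)
  2: 3
  3: 2
  4: (none)
  5: (none)

Step 2: Run BFS/DFS from vertex 1:
  Visited: {1}
  Reached 1 of 5 vertices

Step 3: Only 1 of 5 vertices reached. Graph is disconnected.
Connected components: {1}, {2, 3}, {4}, {5}
Answer: No, the graph is not connected (4 components).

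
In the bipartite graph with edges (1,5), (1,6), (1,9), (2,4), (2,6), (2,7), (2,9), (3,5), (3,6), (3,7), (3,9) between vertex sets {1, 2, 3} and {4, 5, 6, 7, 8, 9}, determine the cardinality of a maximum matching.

Step 1: List the neighbors of each left vertex:
  1: 5, 6, 9
  2: 4, 6, 7, 9
  3: 5, 6, 7, 9

Step 2: Greedily match left vertices, then look for augmenting paths:
  Match 1 -- 5
  Match 2 -- 4
  Match 3 -- 6
  No augmenting path remains.

Step 3: Verify this is maximum:
  Matching size 3 = min(|L|, |R|) = min(3, 6), which is an upper bound, so this matching is maximum.

Maximum matching: {(1,5), (2,4), (3,6)}
Size: 3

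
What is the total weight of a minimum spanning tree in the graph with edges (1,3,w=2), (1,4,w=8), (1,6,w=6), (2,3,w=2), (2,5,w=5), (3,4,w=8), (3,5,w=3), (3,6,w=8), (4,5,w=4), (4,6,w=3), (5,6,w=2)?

Apply Kruskal's algorithm (sort edges by weight, add if no cycle):

Sorted edges by weight:
  (1,3) w=2
  (2,3) w=2
  (5,6) w=2
  (3,5) w=3
  (4,6) w=3
  (4,5) w=4
  (2,5) w=5
  (1,6) w=6
  (1,4) w=8
  (3,4) w=8
  (3,6) w=8

Add edge (1,3) w=2 -- no cycle. Running total: 2
Add edge (2,3) w=2 -- no cycle. Running total: 4
Add edge (5,6) w=2 -- no cycle. Running total: 6
Add edge (3,5) w=3 -- no cycle. Running total: 9
Add edge (4,6) w=3 -- no cycle. Running total: 12

MST edges: (1,3,w=2), (2,3,w=2), (5,6,w=2), (3,5,w=3), (4,6,w=3)
Total MST weight: 2 + 2 + 2 + 3 + 3 = 12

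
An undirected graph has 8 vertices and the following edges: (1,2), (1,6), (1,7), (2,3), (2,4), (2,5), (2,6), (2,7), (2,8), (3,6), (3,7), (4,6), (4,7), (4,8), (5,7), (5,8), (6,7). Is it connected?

Step 1: Build adjacency list from edges:
  1: 2, 6, 7
  2: 1, 3, 4, 5, 6, 7, 8
  3: 2, 6, 7
  4: 2, 6, 7, 8
  5: 2, 7, 8
  6: 1, 2, 3, 4, 7
  7: 1, 2, 3, 4, 5, 6
  8: 2, 4, 5

Step 2: Run BFS/DFS from vertex 1:
  Visited: {1, 2, 6, 7, 3, 4, 5, 8}
  Reached 8 of 8 vertices

Step 3: All 8 vertices reached from vertex 1, so the graph is connected.
Answer: Yes, the graph is connected.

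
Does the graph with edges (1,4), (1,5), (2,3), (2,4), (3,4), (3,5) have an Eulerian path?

Step 1: Find the degree of each vertex:
  deg(1) = 2
  deg(2) = 2
  deg(3) = 3
  deg(4) = 3
  deg(5) = 2

Step 2: Count vertices with odd degree:
  Odd-degree vertices: 3, 4 (2 total)

Step 3: Apply Euler's theorem:
  - Eulerian circuit exists iff graph is connected and all vertices have even degree
  - Eulerian path exists iff graph is connected and has 0 or 2 odd-degree vertices

Graph is connected with exactly 2 odd-degree vertices (3, 4).
Eulerian path exists (starting and ending at the odd-degree vertices), but no Eulerian circuit.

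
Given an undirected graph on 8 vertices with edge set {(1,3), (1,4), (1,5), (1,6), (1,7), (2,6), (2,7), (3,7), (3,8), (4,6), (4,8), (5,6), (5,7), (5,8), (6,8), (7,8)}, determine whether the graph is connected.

Step 1: Build adjacency list from edges:
  1: 3, 4, 5, 6, 7
  2: 6, 7
  3: 1, 7, 8
  4: 1, 6, 8
  5: 1, 6, 7, 8
  6: 1, 2, 4, 5, 8
  7: 1, 2, 3, 5, 8
  8: 3, 4, 5, 6, 7

Step 2: Run BFS/DFS from vertex 1:
  Visited: {1, 3, 4, 5, 6, 7, 8, 2}
  Reached 8 of 8 vertices

Step 3: All 8 vertices reached from vertex 1, so the graph is connected.
Answer: Yes, the graph is connected.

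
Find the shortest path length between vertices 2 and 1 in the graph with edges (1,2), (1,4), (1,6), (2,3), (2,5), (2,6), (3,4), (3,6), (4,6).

Step 1: Build adjacency list:
  1: 2, 4, 6
  2: 1, 3, 5, 6
  3: 2, 4, 6
  4: 1, 3, 6
  5: 2
  6: 1, 2, 3, 4

Step 2: BFS from vertex 2 to find shortest path to 1:
  vertex 1 reached at distance 1

Step 3: Shortest path: 2 -> 1
Path length: 1 edge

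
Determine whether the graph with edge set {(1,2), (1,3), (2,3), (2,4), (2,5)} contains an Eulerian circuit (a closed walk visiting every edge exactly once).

Step 1: Find the degree of each vertex:
  deg(1) = 2
  deg(2) = 4
  deg(3) = 2
  deg(4) = 1
  deg(5) = 1

Step 2: Count vertices with odd degree:
  Odd-degree vertices: 4, 5 (2 total)

Step 3: Apply Euler's theorem:
  - Eulerian circuit exists iff graph is connected and all vertices have even degree
  - Eulerian path exists iff graph is connected and has 0 or 2 odd-degree vertices

Graph is connected with exactly 2 odd-degree vertices (4, 5).
Eulerian path exists (starting and ending at the odd-degree vertices), but no Eulerian circuit.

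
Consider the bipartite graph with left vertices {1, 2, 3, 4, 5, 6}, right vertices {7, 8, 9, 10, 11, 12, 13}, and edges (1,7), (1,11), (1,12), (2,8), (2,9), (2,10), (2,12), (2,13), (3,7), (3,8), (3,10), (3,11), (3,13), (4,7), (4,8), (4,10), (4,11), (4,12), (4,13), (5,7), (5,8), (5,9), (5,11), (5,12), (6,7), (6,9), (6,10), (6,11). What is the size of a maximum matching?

Step 1: List the neighbors of each left vertex:
  1: 7, 11, 12
  2: 8, 9, 10, 12, 13
  3: 7, 8, 10, 11, 13
  4: 7, 8, 10, 11, 12, 13
  5: 7, 8, 9, 11, 12
  6: 7, 9, 10, 11

Step 2: Greedily match left vertices, then look for augmenting paths:
  Match 1 -- 12
  Match 2 -- 8
  Match 3 -- 10
  Match 4 -- 11
  Match 5 -- 9
  Match 6 -- 7
  No augmenting path remains.

Step 3: Verify this is maximum:
  Matching size 6 = min(|L|, |R|) = min(6, 7), which is an upper bound, so this matching is maximum.

Maximum matching: {(1,12), (2,8), (3,10), (4,11), (5,9), (6,7)}
Size: 6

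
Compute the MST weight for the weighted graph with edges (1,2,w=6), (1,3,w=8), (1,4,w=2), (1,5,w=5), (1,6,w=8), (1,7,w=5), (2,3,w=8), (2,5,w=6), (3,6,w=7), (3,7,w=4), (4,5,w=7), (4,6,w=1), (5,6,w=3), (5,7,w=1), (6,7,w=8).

Apply Kruskal's algorithm (sort edges by weight, add if no cycle):

Sorted edges by weight:
  (4,6) w=1
  (5,7) w=1
  (1,4) w=2
  (5,6) w=3
  (3,7) w=4
  (1,5) w=5
  (1,7) w=5
  (1,2) w=6
  (2,5) w=6
  (3,6) w=7
  (4,5) w=7
  (1,3) w=8
  (1,6) w=8
  (2,3) w=8
  (6,7) w=8

Add edge (4,6) w=1 -- no cycle. Running total: 1
Add edge (5,7) w=1 -- no cycle. Running total: 2
Add edge (1,4) w=2 -- no cycle. Running total: 4
Add edge (5,6) w=3 -- no cycle. Running total: 7
Add edge (3,7) w=4 -- no cycle. Running total: 11
Skip edge (1,5) w=5 -- would create cycle
Skip edge (1,7) w=5 -- would create cycle
Add edge (1,2) w=6 -- no cycle. Running total: 17

MST edges: (4,6,w=1), (5,7,w=1), (1,4,w=2), (5,6,w=3), (3,7,w=4), (1,2,w=6)
Total MST weight: 1 + 1 + 2 + 3 + 4 + 6 = 17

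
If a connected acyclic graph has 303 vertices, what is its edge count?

A tree on n vertices always has exactly n - 1 edges.
For n = 303: edges = 303 - 1 = 302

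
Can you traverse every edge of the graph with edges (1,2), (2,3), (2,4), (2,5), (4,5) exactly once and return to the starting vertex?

Step 1: Find the degree of each vertex:
  deg(1) = 1
  deg(2) = 4
  deg(3) = 1
  deg(4) = 2
  deg(5) = 2

Step 2: Count vertices with odd degree:
  Odd-degree vertices: 1, 3 (2 total)

Step 3: Apply Euler's theorem:
  - Eulerian circuit exists iff graph is connected and all vertices have even degree
  - Eulerian path exists iff graph is connected and has 0 or 2 odd-degree vertices

Graph is connected with exactly 2 odd-degree vertices (1, 3).
Eulerian path exists (starting and ending at the odd-degree vertices), but no Eulerian circuit.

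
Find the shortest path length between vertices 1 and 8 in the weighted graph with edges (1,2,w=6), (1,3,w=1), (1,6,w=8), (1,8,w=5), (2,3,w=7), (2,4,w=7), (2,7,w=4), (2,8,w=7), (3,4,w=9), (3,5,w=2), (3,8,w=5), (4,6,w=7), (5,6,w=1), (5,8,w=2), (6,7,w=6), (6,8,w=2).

Step 1: Build adjacency list with weights:
  1: 2(w=6), 3(w=1), 6(w=8), 8(w=5)
  2: 1(w=6), 3(w=7), 4(w=7), 7(w=4), 8(w=7)
  3: 1(w=1), 2(w=7), 4(w=9), 5(w=2), 8(w=5)
  4: 2(w=7), 3(w=9), 6(w=7)
  5: 3(w=2), 6(w=1), 8(w=2)
  6: 1(w=8), 4(w=7), 5(w=1), 7(w=6), 8(w=2)
  7: 2(w=4), 6(w=6)
  8: 1(w=5), 2(w=7), 3(w=5), 5(w=2), 6(w=2)

Step 2: Apply Dijkstra's algorithm from vertex 1:
  Visit vertex 1 (distance=0)
    Update dist[2] = 6
    Update dist[3] = 1
    Update dist[6] = 8
    Update dist[8] = 5
  Visit vertex 3 (distance=1)
    Update dist[4] = 10
    Update dist[5] = 3
  Visit vertex 5 (distance=3)
    Update dist[6] = 4
  Visit vertex 6 (distance=4)
    Update dist[7] = 10
  Visit vertex 8 (distance=5)

Step 3: Shortest path: 1 -> 8
Total weight: 5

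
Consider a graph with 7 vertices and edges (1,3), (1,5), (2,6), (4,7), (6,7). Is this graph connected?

Step 1: Build adjacency list from edges:
  1: 3, 5
  2: 6
  3: 1
  4: 7
  5: 1
  6: 2, 7
  7: 4, 6

Step 2: Run BFS/DFS from vertex 1:
  Visited: {1, 3, 5}
  Reached 3 of 7 vertices

Step 3: Only 3 of 7 vertices reached. Graph is disconnected.
Connected components: {1, 3, 5}, {2, 4, 6, 7}
Answer: No, the graph is not connected (2 components).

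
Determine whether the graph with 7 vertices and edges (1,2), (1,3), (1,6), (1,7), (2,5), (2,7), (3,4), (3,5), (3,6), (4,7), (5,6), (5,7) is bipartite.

Step 1: Attempt 2-coloring using BFS:
  Start at vertex 1, assign color 0
  Color vertex 2 with color 1 (neighbor of 1)
  Color vertex 3 with color 1 (neighbor of 1)
  Color vertex 6 with color 1 (neighbor of 1)
  Color vertex 7 with color 1 (neighbor of 1)
  Color vertex 5 with color 0 (neighbor of 2)

Step 2: Conflict found! Vertices 2 and 7 are adjacent but have the same color.
This means the graph contains an odd cycle.

The graph is NOT bipartite.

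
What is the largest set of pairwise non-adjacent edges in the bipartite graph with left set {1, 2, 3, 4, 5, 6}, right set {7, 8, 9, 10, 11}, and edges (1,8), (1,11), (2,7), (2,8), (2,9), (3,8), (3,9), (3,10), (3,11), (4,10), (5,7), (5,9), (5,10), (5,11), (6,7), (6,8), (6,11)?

Step 1: List the neighbors of each left vertex:
  1: 8, 11
  2: 7, 8, 9
  3: 8, 9, 10, 11
  4: 10
  5: 7, 9, 10, 11
  6: 7, 8, 11

Step 2: Greedily match left vertices, then look for augmenting paths:
  Match 1 -- 8
  Match 2 -- 7
  Match 3 -- 9
  Match 4 -- 10
  Match 5 -- 11
  No augmenting path remains.

Step 3: Verify this is maximum:
  Matching size 5 = min(|L|, |R|) = min(6, 5), which is an upper bound, so this matching is maximum.

Maximum matching: {(1,8), (2,7), (3,9), (4,10), (5,11)}
Size: 5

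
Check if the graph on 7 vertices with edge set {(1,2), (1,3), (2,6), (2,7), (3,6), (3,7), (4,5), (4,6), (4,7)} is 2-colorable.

Step 1: Attempt 2-coloring using BFS:
  Start at vertex 1, assign color 0
  Color vertex 2 with color 1 (neighbor of 1)
  Color vertex 3 with color 1 (neighbor of 1)
  Color vertex 6 with color 0 (neighbor of 2)
  Color vertex 7 with color 0 (neighbor of 2)
  Color vertex 4 with color 1 (neighbor of 6)
  Color vertex 5 with color 0 (neighbor of 4)

Step 2: 2-coloring succeeded. No conflicts found.
  Set A (color 0): {1, 5, 6, 7}
  Set B (color 1): {2, 3, 4}

The graph is bipartite with partition {1, 5, 6, 7}, {2, 3, 4}.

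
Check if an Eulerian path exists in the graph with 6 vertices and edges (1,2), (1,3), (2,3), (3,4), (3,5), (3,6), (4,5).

Step 1: Find the degree of each vertex:
  deg(1) = 2
  deg(2) = 2
  deg(3) = 5
  deg(4) = 2
  deg(5) = 2
  deg(6) = 1

Step 2: Count vertices with odd degree:
  Odd-degree vertices: 3, 6 (2 total)

Step 3: Apply Euler's theorem:
  - Eulerian circuit exists iff graph is connected and all vertices have even degree
  - Eulerian path exists iff graph is connected and has 0 or 2 odd-degree vertices

Graph is connected with exactly 2 odd-degree vertices (3, 6).
Eulerian path exists (starting and ending at the odd-degree vertices), but no Eulerian circuit.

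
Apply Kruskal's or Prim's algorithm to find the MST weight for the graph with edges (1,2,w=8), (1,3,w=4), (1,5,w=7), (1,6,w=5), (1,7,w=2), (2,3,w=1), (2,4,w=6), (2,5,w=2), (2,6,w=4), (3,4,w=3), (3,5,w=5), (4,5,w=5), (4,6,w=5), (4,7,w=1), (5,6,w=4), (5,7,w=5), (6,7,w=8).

Apply Kruskal's algorithm (sort edges by weight, add if no cycle):

Sorted edges by weight:
  (2,3) w=1
  (4,7) w=1
  (1,7) w=2
  (2,5) w=2
  (3,4) w=3
  (1,3) w=4
  (2,6) w=4
  (5,6) w=4
  (1,6) w=5
  (3,5) w=5
  (4,5) w=5
  (4,6) w=5
  (5,7) w=5
  (2,4) w=6
  (1,5) w=7
  (1,2) w=8
  (6,7) w=8

Add edge (2,3) w=1 -- no cycle. Running total: 1
Add edge (4,7) w=1 -- no cycle. Running total: 2
Add edge (1,7) w=2 -- no cycle. Running total: 4
Add edge (2,5) w=2 -- no cycle. Running total: 6
Add edge (3,4) w=3 -- no cycle. Running total: 9
Skip edge (1,3) w=4 -- would create cycle
Add edge (2,6) w=4 -- no cycle. Running total: 13

MST edges: (2,3,w=1), (4,7,w=1), (1,7,w=2), (2,5,w=2), (3,4,w=3), (2,6,w=4)
Total MST weight: 1 + 1 + 2 + 2 + 3 + 4 = 13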